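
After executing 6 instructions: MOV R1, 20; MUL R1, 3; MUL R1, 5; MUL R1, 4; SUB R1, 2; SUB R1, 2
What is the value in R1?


Register state trace:
  MOV R1, 20  → R1 = 20
  MUL R1, 3  → R1 = 20 * 3 = 60
  MUL R1, 5  → R1 = 60 * 5 = 300
  MUL R1, 4  → R1 = 300 * 4 = 1200
  SUB R1, 2  → R1 = 1200 - 2 = 1198
  SUB R1, 2  → R1 = 1198 - 2 = 1196
Final: R1 = 1196

1196


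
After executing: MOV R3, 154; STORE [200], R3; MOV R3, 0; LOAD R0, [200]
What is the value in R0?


Register and memory trace:
  MOV R3, 154  → R3 = 154
  STORE [200], R3  → mem[200] = 154
  MOV R3, 0  → R3 = 0
  LOAD R0, [200]  → R0 = mem[200] = 154
Final: R0 = 154

154


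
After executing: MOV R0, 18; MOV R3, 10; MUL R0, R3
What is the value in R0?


Register state trace:
  MOV R0, 18  → R0 = 18
  MOV R3, 10  → R3 = 10
  MUL R0, R3  → R0 = 18 * 10 = 180
Final: R0 = 180

180


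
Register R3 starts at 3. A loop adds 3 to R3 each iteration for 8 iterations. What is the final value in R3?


Starting value: R3 = 3
  Iter 1: R3 = 3 + 3 = 6
  Iter 2: R3 = 6 + 3 = 9
  Iter 3: R3 = 9 + 3 = 12
  Iter 4: R3 = 12 + 3 = 15
  Iter 5: R3 = 15 + 3 = 18
  Iter 6: R3 = 18 + 3 = 21
  Iter 7: R3 = 21 + 3 = 24
  Iter 8: R3 = 24 + 3 = 27
Final: R3 = 27

27


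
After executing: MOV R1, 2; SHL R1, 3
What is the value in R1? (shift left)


Register state trace:
  MOV R1, 2  → R1 = 2
  SHL R1, 3  → R1 = 2 << 3 = 2 * 2^3 = 16
Final: R1 = 16

16


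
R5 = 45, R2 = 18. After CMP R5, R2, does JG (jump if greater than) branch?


Trace:
  R5 = 45, R2 = 18
  CMP R5, R2  → compares 45 vs 18
  JG checks: is 45 greater than 18?
  45 > 18, so condition is true
Branch taken: Yes

Yes


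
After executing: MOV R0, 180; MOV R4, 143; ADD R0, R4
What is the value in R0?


Register state trace:
  MOV R0, 180  → R0 = 180
  MOV R4, 143  → R4 = 143
  ADD R0, R4  → R0 = 180 + 143 = 323
Final: R0 = 323

323


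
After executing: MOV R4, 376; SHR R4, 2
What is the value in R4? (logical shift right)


Register state trace:
  MOV R4, 376  → R4 = 376
  SHR R4, 2  → R4 = 376 >> 2 = 376 // 2^2 = 94
Final: R4 = 94

94


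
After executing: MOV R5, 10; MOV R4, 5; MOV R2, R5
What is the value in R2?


Register state trace:
  MOV R5, 10  → R5 = 10
  MOV R4, 5  → R4 = 5
  MOV R2, R5  → R2 = 10
Final: R2 = 10

10


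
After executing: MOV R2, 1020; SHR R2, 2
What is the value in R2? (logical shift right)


Register state trace:
  MOV R2, 1020  → R2 = 1020
  SHR R2, 2  → R2 = 1020 >> 2 = 1020 // 2^2 = 255
Final: R2 = 255

255


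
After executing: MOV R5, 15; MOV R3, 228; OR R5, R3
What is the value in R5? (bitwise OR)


Register state trace:
  MOV R5, 15  → R5 = 15 (0b00001111)
  MOV R3, 228  → R3 = 228 (0b11100100)
  OR R5, R3   → R5 = 15 OR 228 = 239 (0b11101111)
Final: R5 = 239

239


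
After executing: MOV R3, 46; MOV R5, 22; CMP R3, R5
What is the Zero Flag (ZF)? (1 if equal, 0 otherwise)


Register state trace:
  MOV R3, 46  → R3 = 46
  MOV R5, 22  → R5 = 22
  CMP R3, R5  → computes 46 - 22 = 24
  Result is nonzero, so values are not equal
ZF = 0

0


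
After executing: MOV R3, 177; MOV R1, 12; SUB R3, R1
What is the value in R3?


Register state trace:
  MOV R3, 177  → R3 = 177
  MOV R1, 12  → R1 = 12
  SUB R3, R1  → R3 = 177 - 12 = 165
Final: R3 = 165

165


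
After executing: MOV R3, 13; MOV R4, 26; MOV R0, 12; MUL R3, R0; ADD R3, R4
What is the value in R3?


Register state trace:
  MOV R3, 13  → R3 = 13
  MOV R4, 26  → R4 = 26
  MOV R0, 12  → R0 = 12
  MUL R3, R0  → R3 = 13 * 12 = 156
  ADD R3, R4  → R3 = 156 + 26 = 182
Final: R3 = 182

182


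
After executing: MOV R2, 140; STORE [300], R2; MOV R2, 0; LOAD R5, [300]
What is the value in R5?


Register and memory trace:
  MOV R2, 140  → R2 = 140
  STORE [300], R2  → mem[300] = 140
  MOV R2, 0  → R2 = 0
  LOAD R5, [300]  → R5 = mem[300] = 140
Final: R5 = 140

140


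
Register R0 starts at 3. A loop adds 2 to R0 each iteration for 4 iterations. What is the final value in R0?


Starting value: R0 = 3
  Iter 1: R0 = 3 + 2 = 5
  Iter 2: R0 = 5 + 2 = 7
  Iter 3: R0 = 7 + 2 = 9
  Iter 4: R0 = 9 + 2 = 11
Final: R0 = 11

11


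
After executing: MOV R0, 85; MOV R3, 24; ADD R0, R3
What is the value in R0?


Register state trace:
  MOV R0, 85  → R0 = 85
  MOV R3, 24  → R3 = 24
  ADD R0, R3  → R0 = 85 + 24 = 109
Final: R0 = 109

109


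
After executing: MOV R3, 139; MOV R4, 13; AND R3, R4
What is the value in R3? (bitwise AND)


Register state trace:
  MOV R3, 139  → R3 = 139 (0b10001011)
  MOV R4, 13  → R4 = 13 (0b00001101)
  AND R3, R4  → R3 = 139 AND 13 = 9 (0b00001001)
Final: R3 = 9

9


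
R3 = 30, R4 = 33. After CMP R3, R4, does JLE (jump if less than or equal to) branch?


Trace:
  R3 = 30, R4 = 33
  CMP R3, R4  → compares 30 vs 33
  JLE checks: is 30 less than or equal to 33?
  30 < 33, so condition is true
Branch taken: Yes

Yes


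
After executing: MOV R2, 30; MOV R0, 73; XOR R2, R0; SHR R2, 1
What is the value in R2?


Register state trace:
  MOV R2, 30  → R2 = 30 (0b00011110)
  MOV R0, 73  → R0 = 73 (0b01001001)
  XOR R2, R0  → R2 = 30 XOR 73 = 87 (0b01010111)
  SHR R2, 1  → R2 = 87 >> 1 = 43
Final: R2 = 43

43


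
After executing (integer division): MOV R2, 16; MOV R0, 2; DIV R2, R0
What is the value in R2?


Register state trace:
  MOV R2, 16  → R2 = 16
  MOV R0, 2  → R0 = 2
  DIV R2, R0  → R2 = 16 // 2 = 8
Final: R2 = 8

8


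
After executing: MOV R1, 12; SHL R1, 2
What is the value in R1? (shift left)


Register state trace:
  MOV R1, 12  → R1 = 12
  SHL R1, 2  → R1 = 12 << 2 = 12 * 2^2 = 48
Final: R1 = 48

48


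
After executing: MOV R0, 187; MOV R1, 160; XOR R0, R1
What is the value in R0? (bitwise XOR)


Register state trace:
  MOV R0, 187  → R0 = 187 (0b10111011)
  MOV R1, 160  → R1 = 160 (0b10100000)
  XOR R0, R1  → R0 = 187 XOR 160 = 27 (0b00011011)
Final: R0 = 27

27


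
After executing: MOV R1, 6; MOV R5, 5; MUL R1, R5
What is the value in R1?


Register state trace:
  MOV R1, 6  → R1 = 6
  MOV R5, 5  → R5 = 5
  MUL R1, R5  → R1 = 6 * 5 = 30
Final: R1 = 30

30


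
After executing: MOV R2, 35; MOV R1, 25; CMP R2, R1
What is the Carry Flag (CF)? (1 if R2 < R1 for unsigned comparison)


Register state trace:
  MOV R2, 35  → R2 = 35
  MOV R1, 25  → R1 = 25
  CMP R2, R1  → unsigned 35 - 25: no borrow
  35 >= 25, so CF = 0
CF = 0

0


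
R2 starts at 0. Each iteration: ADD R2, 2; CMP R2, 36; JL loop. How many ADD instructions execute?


Loop trace (R2 starts at 0, target 36, step 2):
  ADD #1: R2 = 0 + 2 = 2  → 2 < 36, loop
  ADD #2: R2 = 2 + 2 = 4  → 4 < 36, loop
  ADD #3: R2 = 4 + 2 = 6  → 6 < 36, loop
  ADD #4: R2 = 6 + 2 = 8  → 8 < 36, loop
  ADD #5: R2 = 8 + 2 = 10  → 10 < 36, loop
  ADD #6: R2 = 10 + 2 = 12  → 12 < 36, loop
  ADD #7: R2 = 12 + 2 = 14  → 14 < 36, loop
  ADD #8: R2 = 14 + 2 = 16  → 16 < 36, loop
  ADD #9: R2 = 16 + 2 = 18  → 18 < 36, loop
  ADD #10: R2 = 18 + 2 = 20  → 20 < 36, loop
  ADD #11: R2 = 20 + 2 = 22  → 22 < 36, loop
  ADD #12: R2 = 22 + 2 = 24  → 24 < 36, loop
  ADD #13: R2 = 24 + 2 = 26  → 26 < 36, loop
  ADD #14: R2 = 26 + 2 = 28  → 28 < 36, loop
  ADD #15: R2 = 28 + 2 = 30  → 30 < 36, loop
  ADD #16: R2 = 30 + 2 = 32  → 32 < 36, loop
  ADD #17: R2 = 32 + 2 = 34  → 34 < 36, loop
  ADD #18: R2 = 34 + 2 = 36  → 36 >= 36, exit
Total ADD instructions: 18

18


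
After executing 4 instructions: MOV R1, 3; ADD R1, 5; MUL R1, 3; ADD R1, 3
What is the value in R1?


Register state trace:
  MOV R1, 3  → R1 = 3
  ADD R1, 5  → R1 = 3 + 5 = 8
  MUL R1, 3  → R1 = 8 * 3 = 24
  ADD R1, 3  → R1 = 24 + 3 = 27
Final: R1 = 27

27


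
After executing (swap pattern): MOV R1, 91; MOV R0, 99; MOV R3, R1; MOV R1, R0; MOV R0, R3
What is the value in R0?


Register state trace (swap pattern):
  MOV R1, 91  → R1 = 91
  MOV R0, 99  → R0 = 99
  MOV R3, R1  → R3 = 91  (save R1)
  MOV R1, R0  → R1 = 99  (R1 gets R0's value)
  MOV R0, R3  → R0 = 91  (R0 gets saved value)
Final: R0 = 91

91


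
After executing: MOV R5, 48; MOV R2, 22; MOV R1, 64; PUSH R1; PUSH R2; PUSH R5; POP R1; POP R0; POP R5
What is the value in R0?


Stack trace (top is rightmost):
  MOV R5, 48  → R5 = 48
  MOV R2, 22  → R2 = 22
  MOV R1, 64  → R1 = 64
  PUSH R1  → stack: [64]
  PUSH R2  → stack: [64, 22]
  PUSH R5  → stack: [64, 22, 48]
  POP R1  → R1 = 48, stack: [64, 22]
  POP R0  → R0 = 22, stack: [64]
  POP R5  → R5 = 64, stack: []
Final: R0 = 22

22


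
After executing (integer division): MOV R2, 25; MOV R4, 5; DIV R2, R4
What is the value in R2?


Register state trace:
  MOV R2, 25  → R2 = 25
  MOV R4, 5  → R4 = 5
  DIV R2, R4  → R2 = 25 // 5 = 5
Final: R2 = 5

5


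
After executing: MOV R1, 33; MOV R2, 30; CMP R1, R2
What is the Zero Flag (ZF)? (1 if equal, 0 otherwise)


Register state trace:
  MOV R1, 33  → R1 = 33
  MOV R2, 30  → R2 = 30
  CMP R1, R2  → computes 33 - 30 = 3
  Result is nonzero, so values are not equal
ZF = 0

0


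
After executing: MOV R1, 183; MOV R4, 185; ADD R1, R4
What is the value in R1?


Register state trace:
  MOV R1, 183  → R1 = 183
  MOV R4, 185  → R4 = 185
  ADD R1, R4  → R1 = 183 + 185 = 368
Final: R1 = 368

368


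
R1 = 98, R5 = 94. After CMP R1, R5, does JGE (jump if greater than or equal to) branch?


Trace:
  R1 = 98, R5 = 94
  CMP R1, R5  → compares 98 vs 94
  JGE checks: is 98 greater than or equal to 94?
  98 > 94, so condition is true
Branch taken: Yes

Yes


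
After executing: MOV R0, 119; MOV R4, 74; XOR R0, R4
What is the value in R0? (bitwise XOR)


Register state trace:
  MOV R0, 119  → R0 = 119 (0b01110111)
  MOV R4, 74  → R4 = 74 (0b01001010)
  XOR R0, R4  → R0 = 119 XOR 74 = 61 (0b00111101)
Final: R0 = 61

61


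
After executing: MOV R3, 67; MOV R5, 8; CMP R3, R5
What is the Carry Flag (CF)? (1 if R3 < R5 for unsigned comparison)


Register state trace:
  MOV R3, 67  → R3 = 67
  MOV R5, 8  → R5 = 8
  CMP R3, R5  → unsigned 67 - 8: no borrow
  67 >= 8, so CF = 0
CF = 0

0


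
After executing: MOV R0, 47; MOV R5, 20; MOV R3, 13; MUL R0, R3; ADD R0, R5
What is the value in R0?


Register state trace:
  MOV R0, 47  → R0 = 47
  MOV R5, 20  → R5 = 20
  MOV R3, 13  → R3 = 13
  MUL R0, R3  → R0 = 47 * 13 = 611
  ADD R0, R5  → R0 = 611 + 20 = 631
Final: R0 = 631

631


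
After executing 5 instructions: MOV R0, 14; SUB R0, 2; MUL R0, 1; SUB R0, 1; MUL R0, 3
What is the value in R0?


Register state trace:
  MOV R0, 14  → R0 = 14
  SUB R0, 2  → R0 = 14 - 2 = 12
  MUL R0, 1  → R0 = 12 * 1 = 12
  SUB R0, 1  → R0 = 12 - 1 = 11
  MUL R0, 3  → R0 = 11 * 3 = 33
Final: R0 = 33

33


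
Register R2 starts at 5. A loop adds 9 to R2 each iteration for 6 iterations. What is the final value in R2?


Starting value: R2 = 5
  Iter 1: R2 = 5 + 9 = 14
  Iter 2: R2 = 14 + 9 = 23
  Iter 3: R2 = 23 + 9 = 32
  Iter 4: R2 = 32 + 9 = 41
  Iter 5: R2 = 41 + 9 = 50
  Iter 6: R2 = 50 + 9 = 59
Final: R2 = 59

59


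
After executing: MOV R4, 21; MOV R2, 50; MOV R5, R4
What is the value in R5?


Register state trace:
  MOV R4, 21  → R4 = 21
  MOV R2, 50  → R2 = 50
  MOV R5, R4  → R5 = 21
Final: R5 = 21

21


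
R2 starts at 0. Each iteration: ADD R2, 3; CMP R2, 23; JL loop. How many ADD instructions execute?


Loop trace (R2 starts at 0, target 23, step 3):
  ADD #1: R2 = 0 + 3 = 3  → 3 < 23, loop
  ADD #2: R2 = 3 + 3 = 6  → 6 < 23, loop
  ADD #3: R2 = 6 + 3 = 9  → 9 < 23, loop
  ADD #4: R2 = 9 + 3 = 12  → 12 < 23, loop
  ADD #5: R2 = 12 + 3 = 15  → 15 < 23, loop
  ADD #6: R2 = 15 + 3 = 18  → 18 < 23, loop
  ADD #7: R2 = 18 + 3 = 21  → 21 < 23, loop
  ADD #8: R2 = 21 + 3 = 24  → 24 >= 23, exit
Total ADD instructions: 8

8


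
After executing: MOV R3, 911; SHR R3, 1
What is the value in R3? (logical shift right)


Register state trace:
  MOV R3, 911  → R3 = 911
  SHR R3, 1  → R3 = 911 >> 1 = 911 // 2^1 = 455
Final: R3 = 455

455


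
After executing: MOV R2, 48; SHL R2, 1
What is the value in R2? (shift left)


Register state trace:
  MOV R2, 48  → R2 = 48
  SHL R2, 1  → R2 = 48 << 1 = 48 * 2^1 = 96
Final: R2 = 96

96


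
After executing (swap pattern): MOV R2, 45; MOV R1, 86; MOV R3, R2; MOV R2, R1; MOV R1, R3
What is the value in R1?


Register state trace (swap pattern):
  MOV R2, 45  → R2 = 45
  MOV R1, 86  → R1 = 86
  MOV R3, R2  → R3 = 45  (save R2)
  MOV R2, R1  → R2 = 86  (R2 gets R1's value)
  MOV R1, R3  → R1 = 45  (R1 gets saved value)
Final: R1 = 45

45


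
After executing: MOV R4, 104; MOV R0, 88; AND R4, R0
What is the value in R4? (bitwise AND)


Register state trace:
  MOV R4, 104  → R4 = 104 (0b01101000)
  MOV R0, 88  → R0 = 88 (0b01011000)
  AND R4, R0  → R4 = 104 AND 88 = 72 (0b01001000)
Final: R4 = 72

72


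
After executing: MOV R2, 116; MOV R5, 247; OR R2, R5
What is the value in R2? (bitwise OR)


Register state trace:
  MOV R2, 116  → R2 = 116 (0b01110100)
  MOV R5, 247  → R5 = 247 (0b11110111)
  OR R2, R5   → R2 = 116 OR 247 = 247 (0b11110111)
Final: R2 = 247

247


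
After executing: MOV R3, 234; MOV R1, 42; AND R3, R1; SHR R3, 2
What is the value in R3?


Register state trace:
  MOV R3, 234  → R3 = 234 (0b11101010)
  MOV R1, 42  → R1 = 42 (0b00101010)
  AND R3, R1  → R3 = 234 AND 42 = 42 (0b00101010)
  SHR R3, 2  → R3 = 42 >> 2 = 10
Final: R3 = 10

10


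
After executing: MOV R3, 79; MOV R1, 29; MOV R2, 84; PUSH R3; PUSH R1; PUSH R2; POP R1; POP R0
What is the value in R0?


Stack trace (top is rightmost):
  MOV R3, 79  → R3 = 79
  MOV R1, 29  → R1 = 29
  MOV R2, 84  → R2 = 84
  PUSH R3  → stack: [79]
  PUSH R1  → stack: [79, 29]
  PUSH R2  → stack: [79, 29, 84]
  POP R1  → R1 = 84, stack: [79, 29]
  POP R0  → R0 = 29, stack: [79]
Final: R0 = 29

29


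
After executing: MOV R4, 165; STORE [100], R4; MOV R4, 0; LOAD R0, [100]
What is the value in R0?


Register and memory trace:
  MOV R4, 165  → R4 = 165
  STORE [100], R4  → mem[100] = 165
  MOV R4, 0  → R4 = 0
  LOAD R0, [100]  → R0 = mem[100] = 165
Final: R0 = 165

165


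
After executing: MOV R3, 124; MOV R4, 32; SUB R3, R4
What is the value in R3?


Register state trace:
  MOV R3, 124  → R3 = 124
  MOV R4, 32  → R4 = 32
  SUB R3, R4  → R3 = 124 - 32 = 92
Final: R3 = 92

92


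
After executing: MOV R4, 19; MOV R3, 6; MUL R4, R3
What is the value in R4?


Register state trace:
  MOV R4, 19  → R4 = 19
  MOV R3, 6  → R3 = 6
  MUL R4, R3  → R4 = 19 * 6 = 114
Final: R4 = 114

114


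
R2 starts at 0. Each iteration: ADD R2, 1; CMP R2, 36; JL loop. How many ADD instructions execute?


Loop trace (R2 starts at 0, target 36, step 1):
  ADD #1: R2 = 0 + 1 = 1  → 1 < 36, loop
  ADD #2: R2 = 1 + 1 = 2  → 2 < 36, loop
  ADD #3: R2 = 2 + 1 = 3  → 3 < 36, loop
  ADD #4: R2 = 3 + 1 = 4  → 4 < 36, loop
  ADD #5: R2 = 4 + 1 = 5  → 5 < 36, loop
  ADD #6: R2 = 5 + 1 = 6  → 6 < 36, loop
  ADD #7: R2 = 6 + 1 = 7  → 7 < 36, loop
  ADD #8: R2 = 7 + 1 = 8  → 8 < 36, loop
  ADD #9: R2 = 8 + 1 = 9  → 9 < 36, loop
  ADD #10: R2 = 9 + 1 = 10  → 10 < 36, loop
  ADD #11: R2 = 10 + 1 = 11  → 11 < 36, loop
  ADD #12: R2 = 11 + 1 = 12  → 12 < 36, loop
  ADD #13: R2 = 12 + 1 = 13  → 13 < 36, loop
  ADD #14: R2 = 13 + 1 = 14  → 14 < 36, loop
  ADD #15: R2 = 14 + 1 = 15  → 15 < 36, loop
  ADD #16: R2 = 15 + 1 = 16  → 16 < 36, loop
  ADD #17: R2 = 16 + 1 = 17  → 17 < 36, loop
  ADD #18: R2 = 17 + 1 = 18  → 18 < 36, loop
  ADD #19: R2 = 18 + 1 = 19  → 19 < 36, loop
  ADD #20: R2 = 19 + 1 = 20  → 20 < 36, loop
  ADD #21: R2 = 20 + 1 = 21  → 21 < 36, loop
  ADD #22: R2 = 21 + 1 = 22  → 22 < 36, loop
  ADD #23: R2 = 22 + 1 = 23  → 23 < 36, loop
  ADD #24: R2 = 23 + 1 = 24  → 24 < 36, loop
  ADD #25: R2 = 24 + 1 = 25  → 25 < 36, loop
  ADD #26: R2 = 25 + 1 = 26  → 26 < 36, loop
  ADD #27: R2 = 26 + 1 = 27  → 27 < 36, loop
  ADD #28: R2 = 27 + 1 = 28  → 28 < 36, loop
  ADD #29: R2 = 28 + 1 = 29  → 29 < 36, loop
  ADD #30: R2 = 29 + 1 = 30  → 30 < 36, loop
  ADD #31: R2 = 30 + 1 = 31  → 31 < 36, loop
  ADD #32: R2 = 31 + 1 = 32  → 32 < 36, loop
  ADD #33: R2 = 32 + 1 = 33  → 33 < 36, loop
  ADD #34: R2 = 33 + 1 = 34  → 34 < 36, loop
  ADD #35: R2 = 34 + 1 = 35  → 35 < 36, loop
  ADD #36: R2 = 35 + 1 = 36  → 36 >= 36, exit
Total ADD instructions: 36

36


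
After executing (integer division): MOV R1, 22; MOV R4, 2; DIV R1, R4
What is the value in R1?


Register state trace:
  MOV R1, 22  → R1 = 22
  MOV R4, 2  → R4 = 2
  DIV R1, R4  → R1 = 22 // 2 = 11
Final: R1 = 11

11


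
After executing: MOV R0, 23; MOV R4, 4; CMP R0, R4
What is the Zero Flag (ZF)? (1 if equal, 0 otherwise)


Register state trace:
  MOV R0, 23  → R0 = 23
  MOV R4, 4  → R4 = 4
  CMP R0, R4  → computes 23 - 4 = 19
  Result is nonzero, so values are not equal
ZF = 0

0


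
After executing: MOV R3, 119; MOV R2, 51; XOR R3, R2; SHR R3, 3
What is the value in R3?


Register state trace:
  MOV R3, 119  → R3 = 119 (0b01110111)
  MOV R2, 51  → R2 = 51 (0b00110011)
  XOR R3, R2  → R3 = 119 XOR 51 = 68 (0b01000100)
  SHR R3, 3  → R3 = 68 >> 3 = 8
Final: R3 = 8

8


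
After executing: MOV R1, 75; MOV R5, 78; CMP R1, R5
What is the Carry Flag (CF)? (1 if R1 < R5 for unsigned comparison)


Register state trace:
  MOV R1, 75  → R1 = 75
  MOV R5, 78  → R5 = 78
  CMP R1, R5  → unsigned 75 - 78: borrow occurs
  75 < 78, so CF = 1
CF = 1

1


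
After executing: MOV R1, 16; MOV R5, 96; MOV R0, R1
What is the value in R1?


Register state trace:
  MOV R1, 16  → R1 = 16
  MOV R5, 96  → R5 = 96
  MOV R0, R1  → R0 = 16
Final: R1 = 16

16


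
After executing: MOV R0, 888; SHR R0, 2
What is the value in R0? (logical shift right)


Register state trace:
  MOV R0, 888  → R0 = 888
  SHR R0, 2  → R0 = 888 >> 2 = 888 // 2^2 = 222
Final: R0 = 222

222


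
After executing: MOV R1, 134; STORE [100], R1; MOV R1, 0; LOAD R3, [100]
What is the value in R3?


Register and memory trace:
  MOV R1, 134  → R1 = 134
  STORE [100], R1  → mem[100] = 134
  MOV R1, 0  → R1 = 0
  LOAD R3, [100]  → R3 = mem[100] = 134
Final: R3 = 134

134


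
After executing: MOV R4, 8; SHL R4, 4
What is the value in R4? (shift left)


Register state trace:
  MOV R4, 8  → R4 = 8
  SHL R4, 4  → R4 = 8 << 4 = 8 * 2^4 = 128
Final: R4 = 128

128


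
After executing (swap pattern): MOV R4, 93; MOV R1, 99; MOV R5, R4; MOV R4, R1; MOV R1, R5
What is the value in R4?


Register state trace (swap pattern):
  MOV R4, 93  → R4 = 93
  MOV R1, 99  → R1 = 99
  MOV R5, R4  → R5 = 93  (save R4)
  MOV R4, R1  → R4 = 99  (R4 gets R1's value)
  MOV R1, R5  → R1 = 93  (R1 gets saved value)
Final: R4 = 99

99


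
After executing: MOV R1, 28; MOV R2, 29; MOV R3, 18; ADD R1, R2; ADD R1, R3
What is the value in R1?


Register state trace:
  MOV R1, 28  → R1 = 28
  MOV R2, 29  → R2 = 29
  MOV R3, 18  → R3 = 18
  ADD R1, R2  → R1 = 28 + 29 = 57
  ADD R1, R3  → R1 = 57 + 18 = 75
Final: R1 = 75

75


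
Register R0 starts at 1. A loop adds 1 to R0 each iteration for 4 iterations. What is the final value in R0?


Starting value: R0 = 1
  Iter 1: R0 = 1 + 1 = 2
  Iter 2: R0 = 2 + 1 = 3
  Iter 3: R0 = 3 + 1 = 4
  Iter 4: R0 = 4 + 1 = 5
Final: R0 = 5

5


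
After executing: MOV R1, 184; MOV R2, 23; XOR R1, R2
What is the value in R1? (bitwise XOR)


Register state trace:
  MOV R1, 184  → R1 = 184 (0b10111000)
  MOV R2, 23  → R2 = 23 (0b00010111)
  XOR R1, R2  → R1 = 184 XOR 23 = 175 (0b10101111)
Final: R1 = 175

175


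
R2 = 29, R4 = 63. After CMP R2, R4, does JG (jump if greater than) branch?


Trace:
  R2 = 29, R4 = 63
  CMP R2, R4  → compares 29 vs 63
  JG checks: is 29 greater than 63?
  29 < 63, so condition is false
Branch taken: No

No


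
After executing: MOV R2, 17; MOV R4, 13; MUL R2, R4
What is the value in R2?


Register state trace:
  MOV R2, 17  → R2 = 17
  MOV R4, 13  → R4 = 13
  MUL R2, R4  → R2 = 17 * 13 = 221
Final: R2 = 221

221


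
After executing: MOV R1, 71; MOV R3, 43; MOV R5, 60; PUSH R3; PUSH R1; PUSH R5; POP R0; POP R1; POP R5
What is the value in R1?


Stack trace (top is rightmost):
  MOV R1, 71  → R1 = 71
  MOV R3, 43  → R3 = 43
  MOV R5, 60  → R5 = 60
  PUSH R3  → stack: [43]
  PUSH R1  → stack: [43, 71]
  PUSH R5  → stack: [43, 71, 60]
  POP R0  → R0 = 60, stack: [43, 71]
  POP R1  → R1 = 71, stack: [43]
  POP R5  → R5 = 43, stack: []
Final: R1 = 71

71


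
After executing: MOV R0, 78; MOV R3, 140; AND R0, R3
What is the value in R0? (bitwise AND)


Register state trace:
  MOV R0, 78  → R0 = 78 (0b01001110)
  MOV R3, 140  → R3 = 140 (0b10001100)
  AND R0, R3  → R0 = 78 AND 140 = 12 (0b00001100)
Final: R0 = 12

12


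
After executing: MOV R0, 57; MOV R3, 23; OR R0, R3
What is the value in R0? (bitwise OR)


Register state trace:
  MOV R0, 57  → R0 = 57 (0b00111001)
  MOV R3, 23  → R3 = 23 (0b00010111)
  OR R0, R3   → R0 = 57 OR 23 = 63 (0b00111111)
Final: R0 = 63

63


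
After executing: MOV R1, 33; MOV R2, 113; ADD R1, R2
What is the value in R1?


Register state trace:
  MOV R1, 33  → R1 = 33
  MOV R2, 113  → R2 = 113
  ADD R1, R2  → R1 = 33 + 113 = 146
Final: R1 = 146

146


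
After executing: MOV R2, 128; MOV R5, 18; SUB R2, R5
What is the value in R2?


Register state trace:
  MOV R2, 128  → R2 = 128
  MOV R5, 18  → R5 = 18
  SUB R2, R5  → R2 = 128 - 18 = 110
Final: R2 = 110

110


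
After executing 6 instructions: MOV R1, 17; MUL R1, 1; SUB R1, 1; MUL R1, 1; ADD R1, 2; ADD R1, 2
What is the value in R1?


Register state trace:
  MOV R1, 17  → R1 = 17
  MUL R1, 1  → R1 = 17 * 1 = 17
  SUB R1, 1  → R1 = 17 - 1 = 16
  MUL R1, 1  → R1 = 16 * 1 = 16
  ADD R1, 2  → R1 = 16 + 2 = 18
  ADD R1, 2  → R1 = 18 + 2 = 20
Final: R1 = 20

20


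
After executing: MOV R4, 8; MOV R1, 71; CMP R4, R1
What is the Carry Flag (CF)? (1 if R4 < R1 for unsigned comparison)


Register state trace:
  MOV R4, 8  → R4 = 8
  MOV R1, 71  → R1 = 71
  CMP R4, R1  → unsigned 8 - 71: borrow occurs
  8 < 71, so CF = 1
CF = 1

1


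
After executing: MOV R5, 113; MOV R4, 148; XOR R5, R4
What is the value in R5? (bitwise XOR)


Register state trace:
  MOV R5, 113  → R5 = 113 (0b01110001)
  MOV R4, 148  → R4 = 148 (0b10010100)
  XOR R5, R4  → R5 = 113 XOR 148 = 229 (0b11100101)
Final: R5 = 229

229


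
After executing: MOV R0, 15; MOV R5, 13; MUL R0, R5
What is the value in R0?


Register state trace:
  MOV R0, 15  → R0 = 15
  MOV R5, 13  → R5 = 13
  MUL R0, R5  → R0 = 15 * 13 = 195
Final: R0 = 195

195


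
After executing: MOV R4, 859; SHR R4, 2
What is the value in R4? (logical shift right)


Register state trace:
  MOV R4, 859  → R4 = 859
  SHR R4, 2  → R4 = 859 >> 2 = 859 // 2^2 = 214
Final: R4 = 214

214


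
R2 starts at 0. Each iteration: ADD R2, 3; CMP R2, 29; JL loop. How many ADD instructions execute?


Loop trace (R2 starts at 0, target 29, step 3):
  ADD #1: R2 = 0 + 3 = 3  → 3 < 29, loop
  ADD #2: R2 = 3 + 3 = 6  → 6 < 29, loop
  ADD #3: R2 = 6 + 3 = 9  → 9 < 29, loop
  ADD #4: R2 = 9 + 3 = 12  → 12 < 29, loop
  ADD #5: R2 = 12 + 3 = 15  → 15 < 29, loop
  ADD #6: R2 = 15 + 3 = 18  → 18 < 29, loop
  ADD #7: R2 = 18 + 3 = 21  → 21 < 29, loop
  ADD #8: R2 = 21 + 3 = 24  → 24 < 29, loop
  ADD #9: R2 = 24 + 3 = 27  → 27 < 29, loop
  ADD #10: R2 = 27 + 3 = 30  → 30 >= 29, exit
Total ADD instructions: 10

10


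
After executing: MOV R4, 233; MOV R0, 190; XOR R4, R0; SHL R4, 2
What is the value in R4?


Register state trace:
  MOV R4, 233  → R4 = 233 (0b11101001)
  MOV R0, 190  → R0 = 190 (0b10111110)
  XOR R4, R0  → R4 = 233 XOR 190 = 87 (0b01010111)
  SHL R4, 2  → R4 = 87 << 2 = 348
Final: R4 = 348

348


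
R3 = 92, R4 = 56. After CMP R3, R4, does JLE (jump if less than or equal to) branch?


Trace:
  R3 = 92, R4 = 56
  CMP R3, R4  → compares 92 vs 56
  JLE checks: is 92 less than or equal to 56?
  92 > 56, so condition is false
Branch taken: No

No


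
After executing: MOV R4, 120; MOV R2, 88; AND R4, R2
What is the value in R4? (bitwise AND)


Register state trace:
  MOV R4, 120  → R4 = 120 (0b01111000)
  MOV R2, 88  → R2 = 88 (0b01011000)
  AND R4, R2  → R4 = 120 AND 88 = 88 (0b01011000)
Final: R4 = 88

88


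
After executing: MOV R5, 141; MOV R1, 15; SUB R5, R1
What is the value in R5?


Register state trace:
  MOV R5, 141  → R5 = 141
  MOV R1, 15  → R1 = 15
  SUB R5, R1  → R5 = 141 - 15 = 126
Final: R5 = 126

126


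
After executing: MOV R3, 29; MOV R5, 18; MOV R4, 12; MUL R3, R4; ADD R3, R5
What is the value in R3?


Register state trace:
  MOV R3, 29  → R3 = 29
  MOV R5, 18  → R5 = 18
  MOV R4, 12  → R4 = 12
  MUL R3, R4  → R3 = 29 * 12 = 348
  ADD R3, R5  → R3 = 348 + 18 = 366
Final: R3 = 366

366


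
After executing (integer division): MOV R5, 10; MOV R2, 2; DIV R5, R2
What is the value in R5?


Register state trace:
  MOV R5, 10  → R5 = 10
  MOV R2, 2  → R2 = 2
  DIV R5, R2  → R5 = 10 // 2 = 5
Final: R5 = 5

5


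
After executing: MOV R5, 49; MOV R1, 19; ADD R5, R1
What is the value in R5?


Register state trace:
  MOV R5, 49  → R5 = 49
  MOV R1, 19  → R1 = 19
  ADD R5, R1  → R5 = 49 + 19 = 68
Final: R5 = 68

68


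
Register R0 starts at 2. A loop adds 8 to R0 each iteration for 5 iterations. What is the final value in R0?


Starting value: R0 = 2
  Iter 1: R0 = 2 + 8 = 10
  Iter 2: R0 = 10 + 8 = 18
  Iter 3: R0 = 18 + 8 = 26
  Iter 4: R0 = 26 + 8 = 34
  Iter 5: R0 = 34 + 8 = 42
Final: R0 = 42

42


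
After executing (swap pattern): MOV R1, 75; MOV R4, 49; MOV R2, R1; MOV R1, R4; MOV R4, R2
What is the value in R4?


Register state trace (swap pattern):
  MOV R1, 75  → R1 = 75
  MOV R4, 49  → R4 = 49
  MOV R2, R1  → R2 = 75  (save R1)
  MOV R1, R4  → R1 = 49  (R1 gets R4's value)
  MOV R4, R2  → R4 = 75  (R4 gets saved value)
Final: R4 = 75

75


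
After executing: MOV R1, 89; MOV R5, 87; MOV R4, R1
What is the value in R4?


Register state trace:
  MOV R1, 89  → R1 = 89
  MOV R5, 87  → R5 = 87
  MOV R4, R1  → R4 = 89
Final: R4 = 89

89


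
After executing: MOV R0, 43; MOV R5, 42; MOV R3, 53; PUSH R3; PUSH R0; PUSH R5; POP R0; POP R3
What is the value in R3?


Stack trace (top is rightmost):
  MOV R0, 43  → R0 = 43
  MOV R5, 42  → R5 = 42
  MOV R3, 53  → R3 = 53
  PUSH R3  → stack: [53]
  PUSH R0  → stack: [53, 43]
  PUSH R5  → stack: [53, 43, 42]
  POP R0  → R0 = 42, stack: [53, 43]
  POP R3  → R3 = 43, stack: [53]
Final: R3 = 43

43


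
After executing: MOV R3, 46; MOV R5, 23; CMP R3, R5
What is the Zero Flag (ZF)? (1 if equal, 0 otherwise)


Register state trace:
  MOV R3, 46  → R3 = 46
  MOV R5, 23  → R5 = 23
  CMP R3, R5  → computes 46 - 23 = 23
  Result is nonzero, so values are not equal
ZF = 0

0


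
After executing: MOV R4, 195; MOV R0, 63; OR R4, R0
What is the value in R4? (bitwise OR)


Register state trace:
  MOV R4, 195  → R4 = 195 (0b11000011)
  MOV R0, 63  → R0 = 63 (0b00111111)
  OR R4, R0   → R4 = 195 OR 63 = 255 (0b11111111)
Final: R4 = 255

255


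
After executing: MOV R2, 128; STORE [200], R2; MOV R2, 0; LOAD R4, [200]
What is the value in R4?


Register and memory trace:
  MOV R2, 128  → R2 = 128
  STORE [200], R2  → mem[200] = 128
  MOV R2, 0  → R2 = 0
  LOAD R4, [200]  → R4 = mem[200] = 128
Final: R4 = 128

128


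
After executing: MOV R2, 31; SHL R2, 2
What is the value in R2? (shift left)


Register state trace:
  MOV R2, 31  → R2 = 31
  SHL R2, 2  → R2 = 31 << 2 = 31 * 2^2 = 124
Final: R2 = 124

124


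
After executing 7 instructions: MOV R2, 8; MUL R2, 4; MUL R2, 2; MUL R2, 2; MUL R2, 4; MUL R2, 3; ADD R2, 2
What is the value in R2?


Register state trace:
  MOV R2, 8  → R2 = 8
  MUL R2, 4  → R2 = 8 * 4 = 32
  MUL R2, 2  → R2 = 32 * 2 = 64
  MUL R2, 2  → R2 = 64 * 2 = 128
  MUL R2, 4  → R2 = 128 * 4 = 512
  MUL R2, 3  → R2 = 512 * 3 = 1536
  ADD R2, 2  → R2 = 1536 + 2 = 1538
Final: R2 = 1538

1538


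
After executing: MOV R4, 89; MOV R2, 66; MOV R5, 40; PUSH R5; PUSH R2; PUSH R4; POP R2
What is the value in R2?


Stack trace (top is rightmost):
  MOV R4, 89  → R4 = 89
  MOV R2, 66  → R2 = 66
  MOV R5, 40  → R5 = 40
  PUSH R5  → stack: [40]
  PUSH R2  → stack: [40, 66]
  PUSH R4  → stack: [40, 66, 89]
  POP R2  → R2 = 89, stack: [40, 66]
Final: R2 = 89

89


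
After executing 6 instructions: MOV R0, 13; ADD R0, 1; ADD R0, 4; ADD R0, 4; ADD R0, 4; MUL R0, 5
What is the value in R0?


Register state trace:
  MOV R0, 13  → R0 = 13
  ADD R0, 1  → R0 = 13 + 1 = 14
  ADD R0, 4  → R0 = 14 + 4 = 18
  ADD R0, 4  → R0 = 18 + 4 = 22
  ADD R0, 4  → R0 = 22 + 4 = 26
  MUL R0, 5  → R0 = 26 * 5 = 130
Final: R0 = 130

130


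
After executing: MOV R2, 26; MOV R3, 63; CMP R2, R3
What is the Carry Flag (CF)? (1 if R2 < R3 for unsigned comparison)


Register state trace:
  MOV R2, 26  → R2 = 26
  MOV R3, 63  → R3 = 63
  CMP R2, R3  → unsigned 26 - 63: borrow occurs
  26 < 63, so CF = 1
CF = 1

1


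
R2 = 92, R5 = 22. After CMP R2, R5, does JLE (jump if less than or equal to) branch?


Trace:
  R2 = 92, R5 = 22
  CMP R2, R5  → compares 92 vs 22
  JLE checks: is 92 less than or equal to 22?
  92 > 22, so condition is false
Branch taken: No

No


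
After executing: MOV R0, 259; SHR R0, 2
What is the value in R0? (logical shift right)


Register state trace:
  MOV R0, 259  → R0 = 259
  SHR R0, 2  → R0 = 259 >> 2 = 259 // 2^2 = 64
Final: R0 = 64

64


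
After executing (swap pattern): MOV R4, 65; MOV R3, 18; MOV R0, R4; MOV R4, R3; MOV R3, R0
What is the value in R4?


Register state trace (swap pattern):
  MOV R4, 65  → R4 = 65
  MOV R3, 18  → R3 = 18
  MOV R0, R4  → R0 = 65  (save R4)
  MOV R4, R3  → R4 = 18  (R4 gets R3's value)
  MOV R3, R0  → R3 = 65  (R3 gets saved value)
Final: R4 = 18

18


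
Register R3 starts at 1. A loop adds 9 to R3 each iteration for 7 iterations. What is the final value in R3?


Starting value: R3 = 1
  Iter 1: R3 = 1 + 9 = 10
  Iter 2: R3 = 10 + 9 = 19
  Iter 3: R3 = 19 + 9 = 28
  Iter 4: R3 = 28 + 9 = 37
  Iter 5: R3 = 37 + 9 = 46
  Iter 6: R3 = 46 + 9 = 55
  Iter 7: R3 = 55 + 9 = 64
Final: R3 = 64

64


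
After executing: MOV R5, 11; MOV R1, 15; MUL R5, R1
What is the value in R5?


Register state trace:
  MOV R5, 11  → R5 = 11
  MOV R1, 15  → R1 = 15
  MUL R5, R1  → R5 = 11 * 15 = 165
Final: R5 = 165

165


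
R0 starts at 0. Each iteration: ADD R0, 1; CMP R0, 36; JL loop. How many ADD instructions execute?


Loop trace (R0 starts at 0, target 36, step 1):
  ADD #1: R0 = 0 + 1 = 1  → 1 < 36, loop
  ADD #2: R0 = 1 + 1 = 2  → 2 < 36, loop
  ADD #3: R0 = 2 + 1 = 3  → 3 < 36, loop
  ADD #4: R0 = 3 + 1 = 4  → 4 < 36, loop
  ADD #5: R0 = 4 + 1 = 5  → 5 < 36, loop
  ADD #6: R0 = 5 + 1 = 6  → 6 < 36, loop
  ADD #7: R0 = 6 + 1 = 7  → 7 < 36, loop
  ADD #8: R0 = 7 + 1 = 8  → 8 < 36, loop
  ADD #9: R0 = 8 + 1 = 9  → 9 < 36, loop
  ADD #10: R0 = 9 + 1 = 10  → 10 < 36, loop
  ADD #11: R0 = 10 + 1 = 11  → 11 < 36, loop
  ADD #12: R0 = 11 + 1 = 12  → 12 < 36, loop
  ADD #13: R0 = 12 + 1 = 13  → 13 < 36, loop
  ADD #14: R0 = 13 + 1 = 14  → 14 < 36, loop
  ADD #15: R0 = 14 + 1 = 15  → 15 < 36, loop
  ADD #16: R0 = 15 + 1 = 16  → 16 < 36, loop
  ADD #17: R0 = 16 + 1 = 17  → 17 < 36, loop
  ADD #18: R0 = 17 + 1 = 18  → 18 < 36, loop
  ADD #19: R0 = 18 + 1 = 19  → 19 < 36, loop
  ADD #20: R0 = 19 + 1 = 20  → 20 < 36, loop
  ADD #21: R0 = 20 + 1 = 21  → 21 < 36, loop
  ADD #22: R0 = 21 + 1 = 22  → 22 < 36, loop
  ADD #23: R0 = 22 + 1 = 23  → 23 < 36, loop
  ADD #24: R0 = 23 + 1 = 24  → 24 < 36, loop
  ADD #25: R0 = 24 + 1 = 25  → 25 < 36, loop
  ADD #26: R0 = 25 + 1 = 26  → 26 < 36, loop
  ADD #27: R0 = 26 + 1 = 27  → 27 < 36, loop
  ADD #28: R0 = 27 + 1 = 28  → 28 < 36, loop
  ADD #29: R0 = 28 + 1 = 29  → 29 < 36, loop
  ADD #30: R0 = 29 + 1 = 30  → 30 < 36, loop
  ADD #31: R0 = 30 + 1 = 31  → 31 < 36, loop
  ADD #32: R0 = 31 + 1 = 32  → 32 < 36, loop
  ADD #33: R0 = 32 + 1 = 33  → 33 < 36, loop
  ADD #34: R0 = 33 + 1 = 34  → 34 < 36, loop
  ADD #35: R0 = 34 + 1 = 35  → 35 < 36, loop
  ADD #36: R0 = 35 + 1 = 36  → 36 >= 36, exit
Total ADD instructions: 36

36


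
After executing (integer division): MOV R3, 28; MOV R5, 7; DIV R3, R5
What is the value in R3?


Register state trace:
  MOV R3, 28  → R3 = 28
  MOV R5, 7  → R5 = 7
  DIV R3, R5  → R3 = 28 // 7 = 4
Final: R3 = 4

4


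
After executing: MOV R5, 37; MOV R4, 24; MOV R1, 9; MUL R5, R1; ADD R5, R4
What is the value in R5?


Register state trace:
  MOV R5, 37  → R5 = 37
  MOV R4, 24  → R4 = 24
  MOV R1, 9  → R1 = 9
  MUL R5, R1  → R5 = 37 * 9 = 333
  ADD R5, R4  → R5 = 333 + 24 = 357
Final: R5 = 357

357


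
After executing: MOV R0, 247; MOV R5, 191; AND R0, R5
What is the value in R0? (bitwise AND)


Register state trace:
  MOV R0, 247  → R0 = 247 (0b11110111)
  MOV R5, 191  → R5 = 191 (0b10111111)
  AND R0, R5  → R0 = 247 AND 191 = 183 (0b10110111)
Final: R0 = 183

183


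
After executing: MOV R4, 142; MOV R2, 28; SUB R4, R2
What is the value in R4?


Register state trace:
  MOV R4, 142  → R4 = 142
  MOV R2, 28  → R2 = 28
  SUB R4, R2  → R4 = 142 - 28 = 114
Final: R4 = 114

114


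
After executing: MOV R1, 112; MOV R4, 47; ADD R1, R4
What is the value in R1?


Register state trace:
  MOV R1, 112  → R1 = 112
  MOV R4, 47  → R4 = 47
  ADD R1, R4  → R1 = 112 + 47 = 159
Final: R1 = 159

159


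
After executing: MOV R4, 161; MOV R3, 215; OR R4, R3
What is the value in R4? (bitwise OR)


Register state trace:
  MOV R4, 161  → R4 = 161 (0b10100001)
  MOV R3, 215  → R3 = 215 (0b11010111)
  OR R4, R3   → R4 = 161 OR 215 = 247 (0b11110111)
Final: R4 = 247

247


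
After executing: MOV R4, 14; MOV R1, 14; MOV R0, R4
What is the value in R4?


Register state trace:
  MOV R4, 14  → R4 = 14
  MOV R1, 14  → R1 = 14
  MOV R0, R4  → R0 = 14
Final: R4 = 14

14


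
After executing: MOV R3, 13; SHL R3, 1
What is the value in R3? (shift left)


Register state trace:
  MOV R3, 13  → R3 = 13
  SHL R3, 1  → R3 = 13 << 1 = 13 * 2^1 = 26
Final: R3 = 26

26


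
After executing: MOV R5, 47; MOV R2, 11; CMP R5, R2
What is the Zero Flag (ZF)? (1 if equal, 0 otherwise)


Register state trace:
  MOV R5, 47  → R5 = 47
  MOV R2, 11  → R2 = 11
  CMP R5, R2  → computes 47 - 11 = 36
  Result is nonzero, so values are not equal
ZF = 0

0


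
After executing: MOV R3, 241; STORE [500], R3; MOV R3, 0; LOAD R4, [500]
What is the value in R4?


Register and memory trace:
  MOV R3, 241  → R3 = 241
  STORE [500], R3  → mem[500] = 241
  MOV R3, 0  → R3 = 0
  LOAD R4, [500]  → R4 = mem[500] = 241
Final: R4 = 241

241


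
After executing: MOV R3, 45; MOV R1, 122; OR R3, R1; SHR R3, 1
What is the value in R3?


Register state trace:
  MOV R3, 45  → R3 = 45 (0b00101101)
  MOV R1, 122  → R1 = 122 (0b01111010)
  OR R3, R1  → R3 = 45 OR 122 = 127 (0b01111111)
  SHR R3, 1  → R3 = 127 >> 1 = 63
Final: R3 = 63

63


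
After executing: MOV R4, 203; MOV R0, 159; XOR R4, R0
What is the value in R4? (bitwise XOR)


Register state trace:
  MOV R4, 203  → R4 = 203 (0b11001011)
  MOV R0, 159  → R0 = 159 (0b10011111)
  XOR R4, R0  → R4 = 203 XOR 159 = 84 (0b01010100)
Final: R4 = 84

84


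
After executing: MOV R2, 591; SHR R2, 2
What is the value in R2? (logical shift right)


Register state trace:
  MOV R2, 591  → R2 = 591
  SHR R2, 2  → R2 = 591 >> 2 = 591 // 2^2 = 147
Final: R2 = 147

147


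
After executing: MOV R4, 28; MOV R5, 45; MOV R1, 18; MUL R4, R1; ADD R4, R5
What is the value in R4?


Register state trace:
  MOV R4, 28  → R4 = 28
  MOV R5, 45  → R5 = 45
  MOV R1, 18  → R1 = 18
  MUL R4, R1  → R4 = 28 * 18 = 504
  ADD R4, R5  → R4 = 504 + 45 = 549
Final: R4 = 549

549


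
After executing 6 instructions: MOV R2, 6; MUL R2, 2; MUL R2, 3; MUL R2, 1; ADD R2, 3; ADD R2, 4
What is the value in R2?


Register state trace:
  MOV R2, 6  → R2 = 6
  MUL R2, 2  → R2 = 6 * 2 = 12
  MUL R2, 3  → R2 = 12 * 3 = 36
  MUL R2, 1  → R2 = 36 * 1 = 36
  ADD R2, 3  → R2 = 36 + 3 = 39
  ADD R2, 4  → R2 = 39 + 4 = 43
Final: R2 = 43

43


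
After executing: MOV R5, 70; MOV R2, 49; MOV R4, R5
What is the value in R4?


Register state trace:
  MOV R5, 70  → R5 = 70
  MOV R2, 49  → R2 = 49
  MOV R4, R5  → R4 = 70
Final: R4 = 70

70


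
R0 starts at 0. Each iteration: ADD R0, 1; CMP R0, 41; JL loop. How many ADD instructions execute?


Loop trace (R0 starts at 0, target 41, step 1):
  ADD #1: R0 = 0 + 1 = 1  → 1 < 41, loop
  ADD #2: R0 = 1 + 1 = 2  → 2 < 41, loop
  ADD #3: R0 = 2 + 1 = 3  → 3 < 41, loop
  ADD #4: R0 = 3 + 1 = 4  → 4 < 41, loop
  ADD #5: R0 = 4 + 1 = 5  → 5 < 41, loop
  ADD #6: R0 = 5 + 1 = 6  → 6 < 41, loop
  ADD #7: R0 = 6 + 1 = 7  → 7 < 41, loop
  ADD #8: R0 = 7 + 1 = 8  → 8 < 41, loop
  ADD #9: R0 = 8 + 1 = 9  → 9 < 41, loop
  ADD #10: R0 = 9 + 1 = 10  → 10 < 41, loop
  ADD #11: R0 = 10 + 1 = 11  → 11 < 41, loop
  ADD #12: R0 = 11 + 1 = 12  → 12 < 41, loop
  ADD #13: R0 = 12 + 1 = 13  → 13 < 41, loop
  ADD #14: R0 = 13 + 1 = 14  → 14 < 41, loop
  ADD #15: R0 = 14 + 1 = 15  → 15 < 41, loop
  ADD #16: R0 = 15 + 1 = 16  → 16 < 41, loop
  ADD #17: R0 = 16 + 1 = 17  → 17 < 41, loop
  ADD #18: R0 = 17 + 1 = 18  → 18 < 41, loop
  ADD #19: R0 = 18 + 1 = 19  → 19 < 41, loop
  ADD #20: R0 = 19 + 1 = 20  → 20 < 41, loop
  ADD #21: R0 = 20 + 1 = 21  → 21 < 41, loop
  ADD #22: R0 = 21 + 1 = 22  → 22 < 41, loop
  ADD #23: R0 = 22 + 1 = 23  → 23 < 41, loop
  ADD #24: R0 = 23 + 1 = 24  → 24 < 41, loop
  ADD #25: R0 = 24 + 1 = 25  → 25 < 41, loop
  ADD #26: R0 = 25 + 1 = 26  → 26 < 41, loop
  ADD #27: R0 = 26 + 1 = 27  → 27 < 41, loop
  ADD #28: R0 = 27 + 1 = 28  → 28 < 41, loop
  ADD #29: R0 = 28 + 1 = 29  → 29 < 41, loop
  ADD #30: R0 = 29 + 1 = 30  → 30 < 41, loop
  ADD #31: R0 = 30 + 1 = 31  → 31 < 41, loop
  ADD #32: R0 = 31 + 1 = 32  → 32 < 41, loop
  ADD #33: R0 = 32 + 1 = 33  → 33 < 41, loop
  ADD #34: R0 = 33 + 1 = 34  → 34 < 41, loop
  ADD #35: R0 = 34 + 1 = 35  → 35 < 41, loop
  ADD #36: R0 = 35 + 1 = 36  → 36 < 41, loop
  ADD #37: R0 = 36 + 1 = 37  → 37 < 41, loop
  ADD #38: R0 = 37 + 1 = 38  → 38 < 41, loop
  ADD #39: R0 = 38 + 1 = 39  → 39 < 41, loop
  ADD #40: R0 = 39 + 1 = 40  → 40 < 41, loop
  ADD #41: R0 = 40 + 1 = 41  → 41 >= 41, exit
Total ADD instructions: 41

41


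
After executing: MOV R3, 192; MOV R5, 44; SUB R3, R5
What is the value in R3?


Register state trace:
  MOV R3, 192  → R3 = 192
  MOV R5, 44  → R5 = 44
  SUB R3, R5  → R3 = 192 - 44 = 148
Final: R3 = 148

148


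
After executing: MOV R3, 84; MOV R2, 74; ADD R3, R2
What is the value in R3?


Register state trace:
  MOV R3, 84  → R3 = 84
  MOV R2, 74  → R2 = 74
  ADD R3, R2  → R3 = 84 + 74 = 158
Final: R3 = 158

158


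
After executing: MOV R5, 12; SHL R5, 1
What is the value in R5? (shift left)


Register state trace:
  MOV R5, 12  → R5 = 12
  SHL R5, 1  → R5 = 12 << 1 = 12 * 2^1 = 24
Final: R5 = 24

24


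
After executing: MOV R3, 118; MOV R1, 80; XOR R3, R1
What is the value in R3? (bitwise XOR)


Register state trace:
  MOV R3, 118  → R3 = 118 (0b01110110)
  MOV R1, 80  → R1 = 80 (0b01010000)
  XOR R3, R1  → R3 = 118 XOR 80 = 38 (0b00100110)
Final: R3 = 38

38


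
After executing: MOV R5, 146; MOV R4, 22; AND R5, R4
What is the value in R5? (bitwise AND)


Register state trace:
  MOV R5, 146  → R5 = 146 (0b10010010)
  MOV R4, 22  → R4 = 22 (0b00010110)
  AND R5, R4  → R5 = 146 AND 22 = 18 (0b00010010)
Final: R5 = 18

18
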